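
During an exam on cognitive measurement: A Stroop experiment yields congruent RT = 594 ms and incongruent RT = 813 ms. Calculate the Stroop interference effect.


Stroop effect = RT(incongruent) - RT(congruent)
= 813 - 594
= 219 ms


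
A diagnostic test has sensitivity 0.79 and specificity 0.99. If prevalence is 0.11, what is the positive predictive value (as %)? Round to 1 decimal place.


PPV = (sens * prev) / (sens * prev + (1-spec) * (1-prev))
Numerator = 0.79 * 0.11 = 0.0869
P(positive and no disease) = (1 - spec) * (1 - prev) = (1 - 0.99) * (1 - 0.11) = 0.0089
Denominator = 0.0869 + 0.0089 = 0.0958
PPV = 0.0869 / 0.0958 = 0.907098
As percentage = 90.7


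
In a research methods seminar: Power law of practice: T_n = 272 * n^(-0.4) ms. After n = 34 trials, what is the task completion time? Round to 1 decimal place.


T_n = 272 * 34^(-0.4)
34^(-0.4) = 0.24401
T_n = 272 * 0.24401
= 66.4 ms


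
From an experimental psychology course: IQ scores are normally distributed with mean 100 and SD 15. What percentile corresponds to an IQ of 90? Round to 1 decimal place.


z = (IQ - mean) / SD
z = (90 - 100) / 15 = -0.6667
Percentile = Phi(-0.6667) * 100
Phi(-0.6667) = 0.252482
= 25.2


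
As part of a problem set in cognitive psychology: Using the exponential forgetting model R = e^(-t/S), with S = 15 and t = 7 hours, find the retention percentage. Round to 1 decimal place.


R = e^(-t/S)
-t/S = -7/15 = -0.466667
R = e^(-0.466667) = 0.627089
Percentage = 0.627089 * 100
= 62.7


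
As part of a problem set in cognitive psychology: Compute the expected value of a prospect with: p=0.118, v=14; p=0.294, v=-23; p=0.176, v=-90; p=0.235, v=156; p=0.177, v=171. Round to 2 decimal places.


EU = sum(p_i * v_i)
0.118 * 14 = 1.652
0.294 * -23 = -6.762
0.176 * -90 = -15.84
0.235 * 156 = 36.66
0.177 * 171 = 30.267
EU = 1.652 + -6.762 + -15.84 + 36.66 + 30.267
= 45.98


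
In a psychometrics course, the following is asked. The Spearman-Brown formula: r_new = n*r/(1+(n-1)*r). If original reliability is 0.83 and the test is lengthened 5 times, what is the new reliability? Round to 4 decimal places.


r_new = n*r / (1 + (n-1)*r)
Numerator = 5 * 0.83 = 4.15
Denominator = 1 + 4 * 0.83 = 4.32
r_new = 4.15 / 4.32
= 0.9606


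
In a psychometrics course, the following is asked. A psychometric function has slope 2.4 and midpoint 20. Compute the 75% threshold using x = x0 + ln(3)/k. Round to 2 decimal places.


At P = 0.75: 0.75 = 1/(1 + e^(-k*(x-x0)))
Solving: e^(-k*(x-x0)) = 1/3
x = x0 + ln(3)/k
ln(3) = 1.0986
x = 20 + 1.0986/2.4
= 20 + 0.4578
= 20.46


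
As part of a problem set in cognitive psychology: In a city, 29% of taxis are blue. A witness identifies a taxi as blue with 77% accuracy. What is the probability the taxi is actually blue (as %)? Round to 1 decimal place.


P(blue | says blue) = P(says blue | blue)*P(blue) / [P(says blue | blue)*P(blue) + P(says blue | not blue)*P(not blue)]
Numerator = 0.77 * 0.29 = 0.2233
False identification = 0.23 * 0.71 = 0.1633
P = 0.2233 / (0.2233 + 0.1633)
= 0.2233 / 0.3866
As percentage = 57.8


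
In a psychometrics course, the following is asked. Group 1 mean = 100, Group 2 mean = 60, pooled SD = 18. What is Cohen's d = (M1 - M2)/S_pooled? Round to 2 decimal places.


Cohen's d = (M1 - M2) / S_pooled
= (100 - 60) / 18
= 40 / 18
= 2.22


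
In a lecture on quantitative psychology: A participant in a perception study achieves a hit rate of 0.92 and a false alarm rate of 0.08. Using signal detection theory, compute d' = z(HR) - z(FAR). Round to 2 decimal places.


d' = z(HR) - z(FAR)
z(0.92) = 1.4051
z(0.08) = -1.4051
d' = 1.4051 - -1.4051
= 2.81


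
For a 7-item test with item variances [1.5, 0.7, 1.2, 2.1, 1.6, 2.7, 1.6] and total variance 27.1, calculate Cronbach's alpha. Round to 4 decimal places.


alpha = (k/(k-1)) * (1 - sum(s_i^2)/s_total^2)
sum(item variances) = 11.4
k/(k-1) = 7/6 = 1.166667
1 - 11.4/27.1 = 1 - 0.420664 = 0.579336
alpha = 1.166667 * 0.579336
= 0.6759


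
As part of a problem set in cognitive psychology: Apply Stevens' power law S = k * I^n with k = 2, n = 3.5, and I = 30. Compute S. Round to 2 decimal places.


S = 2 * 30^3.5
30^3.5 = 147885.0905
S = 2 * 147885.0905
= 295770.18


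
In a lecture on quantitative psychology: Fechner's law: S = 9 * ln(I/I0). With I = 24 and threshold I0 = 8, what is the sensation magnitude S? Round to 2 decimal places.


S = 9 * ln(24/8)
I/I0 = 3.0
ln(3.0) = 1.0986
S = 9 * 1.0986
= 9.89


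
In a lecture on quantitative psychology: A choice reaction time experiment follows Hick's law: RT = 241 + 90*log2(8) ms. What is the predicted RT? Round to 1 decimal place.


RT = 241 + 90 * log2(8)
log2(8) = 3.0
RT = 241 + 90 * 3.0
= 241 + 270.0
= 511.0 ms


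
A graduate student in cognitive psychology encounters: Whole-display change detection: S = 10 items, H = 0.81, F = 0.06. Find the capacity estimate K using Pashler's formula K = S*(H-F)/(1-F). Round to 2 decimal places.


K = S * (H - F) / (1 - F)
H - F = 0.75
1 - F = 0.94
K = 10 * 0.75 / 0.94
= 7.98


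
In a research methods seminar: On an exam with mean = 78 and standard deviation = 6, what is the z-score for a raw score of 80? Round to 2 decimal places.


z = (X - mu) / sigma
= (80 - 78) / 6
= 2 / 6
= 0.33


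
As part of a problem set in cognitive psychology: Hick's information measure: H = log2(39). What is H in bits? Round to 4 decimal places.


H = log2(n)
H = log2(39)
= 5.2854


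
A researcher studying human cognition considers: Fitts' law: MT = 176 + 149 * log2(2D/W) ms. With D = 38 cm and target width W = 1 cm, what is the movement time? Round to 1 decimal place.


MT = 176 + 149 * log2(2*38/1)
2D/W = 76.0
log2(76.0) = 6.2479
MT = 176 + 149 * 6.2479
= 1106.9 ms


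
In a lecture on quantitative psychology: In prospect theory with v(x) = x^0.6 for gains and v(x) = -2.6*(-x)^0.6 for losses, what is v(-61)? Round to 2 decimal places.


Since x = -61 < 0, use v(x) = -lambda*(-x)^alpha
(-x) = 61
61^0.6 = 11.7814
v(-61) = -2.6 * 11.7814
= -30.63


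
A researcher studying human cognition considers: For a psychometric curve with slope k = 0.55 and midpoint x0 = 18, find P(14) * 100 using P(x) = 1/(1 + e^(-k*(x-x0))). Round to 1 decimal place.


P(x) = 1/(1 + e^(-0.55*(14 - 18)))
Exponent = -0.55 * -4 = 2.2
e^(2.2) = 9.025013
P = 1/(1 + 9.025013) = 0.09975
Percentage = 10.0


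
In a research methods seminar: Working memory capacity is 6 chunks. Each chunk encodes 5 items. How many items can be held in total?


Total items = chunks * items_per_chunk
= 6 * 5
= 30


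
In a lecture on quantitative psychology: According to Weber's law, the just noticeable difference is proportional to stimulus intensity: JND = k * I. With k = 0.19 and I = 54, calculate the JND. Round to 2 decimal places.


JND = k * I
JND = 0.19 * 54
= 10.26


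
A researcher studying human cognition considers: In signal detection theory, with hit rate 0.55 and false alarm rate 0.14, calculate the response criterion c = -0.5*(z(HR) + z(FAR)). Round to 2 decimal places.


c = -0.5 * (z(HR) + z(FAR))
z(0.55) = 0.1257
z(0.14) = -1.0803
c = -0.5 * (0.1257 + -1.0803)
= -0.5 * -0.9546
= 0.48


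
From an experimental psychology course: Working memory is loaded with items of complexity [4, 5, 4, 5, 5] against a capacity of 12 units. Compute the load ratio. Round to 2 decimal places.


Total complexity = 4 + 5 + 4 + 5 + 5 = 23
Load = total / capacity = 23 / 12
= 1.92


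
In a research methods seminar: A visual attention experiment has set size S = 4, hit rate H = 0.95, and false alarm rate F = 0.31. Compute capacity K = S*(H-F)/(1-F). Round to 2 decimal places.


K = S * (H - F) / (1 - F)
H - F = 0.64
1 - F = 0.69
K = 4 * 0.64 / 0.69
= 3.71


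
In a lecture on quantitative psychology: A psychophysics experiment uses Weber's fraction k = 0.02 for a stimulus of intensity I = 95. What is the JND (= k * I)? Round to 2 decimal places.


JND = k * I
JND = 0.02 * 95
= 1.90


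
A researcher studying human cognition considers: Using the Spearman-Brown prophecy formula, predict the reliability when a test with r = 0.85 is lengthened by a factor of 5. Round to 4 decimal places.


r_new = n*r / (1 + (n-1)*r)
Numerator = 5 * 0.85 = 4.25
Denominator = 1 + 4 * 0.85 = 4.4
r_new = 4.25 / 4.4
= 0.9659


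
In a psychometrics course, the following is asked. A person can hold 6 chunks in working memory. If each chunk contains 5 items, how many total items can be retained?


Total items = chunks * items_per_chunk
= 6 * 5
= 30


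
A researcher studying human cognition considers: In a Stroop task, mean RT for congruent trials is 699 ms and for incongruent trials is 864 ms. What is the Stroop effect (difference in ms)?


Stroop effect = RT(incongruent) - RT(congruent)
= 864 - 699
= 165 ms


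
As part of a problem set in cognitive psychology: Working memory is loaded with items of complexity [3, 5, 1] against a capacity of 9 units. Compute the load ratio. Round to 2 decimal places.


Total complexity = 3 + 5 + 1 = 9
Load = total / capacity = 9 / 9
= 1.00


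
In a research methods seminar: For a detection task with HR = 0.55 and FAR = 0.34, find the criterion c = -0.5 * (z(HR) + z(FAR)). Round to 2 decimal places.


c = -0.5 * (z(HR) + z(FAR))
z(0.55) = 0.1257
z(0.34) = -0.4125
c = -0.5 * (0.1257 + -0.4125)
= -0.5 * -0.2868
= 0.14


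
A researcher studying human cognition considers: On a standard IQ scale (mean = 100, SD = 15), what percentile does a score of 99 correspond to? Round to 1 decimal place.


z = (IQ - mean) / SD
z = (99 - 100) / 15 = -0.0667
Percentile = Phi(-0.0667) * 100
Phi(-0.0667) = 0.47341
= 47.3


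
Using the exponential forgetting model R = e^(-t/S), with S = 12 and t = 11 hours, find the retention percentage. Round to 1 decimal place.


R = e^(-t/S)
-t/S = -11/12 = -0.916667
R = e^(-0.916667) = 0.39985
Percentage = 0.39985 * 100
= 40.0


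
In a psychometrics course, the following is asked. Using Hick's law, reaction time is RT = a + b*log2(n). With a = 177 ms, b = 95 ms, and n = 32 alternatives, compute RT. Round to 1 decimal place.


RT = 177 + 95 * log2(32)
log2(32) = 5.0
RT = 177 + 95 * 5.0
= 177 + 475.0
= 652.0 ms


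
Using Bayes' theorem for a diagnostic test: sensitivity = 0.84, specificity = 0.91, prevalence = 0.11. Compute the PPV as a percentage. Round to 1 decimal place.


PPV = (sens * prev) / (sens * prev + (1-spec) * (1-prev))
Numerator = 0.84 * 0.11 = 0.0924
P(positive and no disease) = (1 - spec) * (1 - prev) = (1 - 0.91) * (1 - 0.11) = 0.0801
Denominator = 0.0924 + 0.0801 = 0.1725
PPV = 0.0924 / 0.1725 = 0.535652
As percentage = 53.6


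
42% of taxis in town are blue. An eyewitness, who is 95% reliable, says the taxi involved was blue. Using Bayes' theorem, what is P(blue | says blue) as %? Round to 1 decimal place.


P(blue | says blue) = P(says blue | blue)*P(blue) / [P(says blue | blue)*P(blue) + P(says blue | not blue)*P(not blue)]
Numerator = 0.95 * 0.42 = 0.399
False identification = 0.05 * 0.58 = 0.029
P = 0.399 / (0.399 + 0.029)
= 0.399 / 0.428
As percentage = 93.2


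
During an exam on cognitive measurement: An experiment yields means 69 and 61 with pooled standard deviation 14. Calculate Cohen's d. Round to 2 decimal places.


Cohen's d = (M1 - M2) / S_pooled
= (69 - 61) / 14
= 8 / 14
= 0.57


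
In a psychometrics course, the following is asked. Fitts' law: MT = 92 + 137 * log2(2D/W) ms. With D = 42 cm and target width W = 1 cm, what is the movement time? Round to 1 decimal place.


MT = 92 + 137 * log2(2*42/1)
2D/W = 84.0
log2(84.0) = 6.3923
MT = 92 + 137 * 6.3923
= 967.7 ms


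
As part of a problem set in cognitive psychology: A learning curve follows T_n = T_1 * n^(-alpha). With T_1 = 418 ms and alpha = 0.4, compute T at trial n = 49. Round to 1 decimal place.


T_n = 418 * 49^(-0.4)
49^(-0.4) = 0.210825
T_n = 418 * 0.210825
= 88.1 ms


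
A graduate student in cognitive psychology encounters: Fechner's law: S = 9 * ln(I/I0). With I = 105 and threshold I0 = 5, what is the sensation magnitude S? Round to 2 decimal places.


S = 9 * ln(105/5)
I/I0 = 21.0
ln(21.0) = 3.0445
S = 9 * 3.0445
= 27.40


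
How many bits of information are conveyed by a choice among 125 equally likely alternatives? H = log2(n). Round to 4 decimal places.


H = log2(n)
H = log2(125)
= 6.9658


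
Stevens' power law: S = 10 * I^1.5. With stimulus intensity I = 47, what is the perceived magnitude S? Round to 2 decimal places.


S = 10 * 47^1.5
47^1.5 = 322.2158
S = 10 * 322.2158
= 3222.16


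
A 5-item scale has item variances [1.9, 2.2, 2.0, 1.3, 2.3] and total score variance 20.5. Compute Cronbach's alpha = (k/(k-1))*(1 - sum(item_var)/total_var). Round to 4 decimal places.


alpha = (k/(k-1)) * (1 - sum(s_i^2)/s_total^2)
sum(item variances) = 9.7
k/(k-1) = 5/4 = 1.25
1 - 9.7/20.5 = 1 - 0.473171 = 0.526829
alpha = 1.25 * 0.526829
= 0.6585


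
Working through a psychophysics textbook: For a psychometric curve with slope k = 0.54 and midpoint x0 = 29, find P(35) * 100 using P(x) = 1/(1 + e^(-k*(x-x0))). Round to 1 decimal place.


P(x) = 1/(1 + e^(-0.54*(35 - 29)))
Exponent = -0.54 * 6 = -3.24
e^(-3.24) = 0.039164
P = 1/(1 + 0.039164) = 0.962312
Percentage = 96.2


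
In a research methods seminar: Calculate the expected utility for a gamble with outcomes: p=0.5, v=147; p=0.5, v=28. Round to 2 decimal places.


EU = sum(p_i * v_i)
0.5 * 147 = 73.5
0.5 * 28 = 14.0
EU = 73.5 + 14.0
= 87.50


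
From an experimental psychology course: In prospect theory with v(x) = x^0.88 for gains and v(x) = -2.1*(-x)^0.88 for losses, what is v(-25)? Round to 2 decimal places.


Since x = -25 < 0, use v(x) = -lambda*(-x)^alpha
(-x) = 25
25^0.88 = 16.9898
v(-25) = -2.1 * 16.9898
= -35.68


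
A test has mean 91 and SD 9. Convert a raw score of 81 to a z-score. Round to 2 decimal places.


z = (X - mu) / sigma
= (81 - 91) / 9
= -10 / 9
= -1.11


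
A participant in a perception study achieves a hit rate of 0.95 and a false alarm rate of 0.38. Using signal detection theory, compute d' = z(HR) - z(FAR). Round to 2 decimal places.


d' = z(HR) - z(FAR)
z(0.95) = 1.6449
z(0.38) = -0.3055
d' = 1.6449 - -0.3055
= 1.95


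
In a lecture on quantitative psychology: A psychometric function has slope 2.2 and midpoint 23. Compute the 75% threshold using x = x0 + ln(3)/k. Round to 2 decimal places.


At P = 0.75: 0.75 = 1/(1 + e^(-k*(x-x0)))
Solving: e^(-k*(x-x0)) = 1/3
x = x0 + ln(3)/k
ln(3) = 1.0986
x = 23 + 1.0986/2.2
= 23 + 0.4994
= 23.50


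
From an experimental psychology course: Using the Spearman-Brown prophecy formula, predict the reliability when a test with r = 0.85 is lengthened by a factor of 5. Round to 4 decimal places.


r_new = n*r / (1 + (n-1)*r)
Numerator = 5 * 0.85 = 4.25
Denominator = 1 + 4 * 0.85 = 4.4
r_new = 4.25 / 4.4
= 0.9659


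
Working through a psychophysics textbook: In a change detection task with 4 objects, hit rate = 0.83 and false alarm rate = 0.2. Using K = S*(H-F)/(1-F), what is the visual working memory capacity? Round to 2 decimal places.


K = S * (H - F) / (1 - F)
H - F = 0.63
1 - F = 0.8
K = 4 * 0.63 / 0.8
= 3.15


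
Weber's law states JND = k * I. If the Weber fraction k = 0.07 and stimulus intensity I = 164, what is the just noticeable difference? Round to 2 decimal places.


JND = k * I
JND = 0.07 * 164
= 11.48


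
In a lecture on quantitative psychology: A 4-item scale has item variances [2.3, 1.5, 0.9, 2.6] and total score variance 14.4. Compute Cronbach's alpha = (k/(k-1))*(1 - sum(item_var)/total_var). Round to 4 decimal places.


alpha = (k/(k-1)) * (1 - sum(s_i^2)/s_total^2)
sum(item variances) = 7.3
k/(k-1) = 4/3 = 1.333333
1 - 7.3/14.4 = 1 - 0.506944 = 0.493056
alpha = 1.333333 * 0.493056
= 0.6574


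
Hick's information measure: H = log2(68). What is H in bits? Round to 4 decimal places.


H = log2(n)
H = log2(68)
= 6.0875


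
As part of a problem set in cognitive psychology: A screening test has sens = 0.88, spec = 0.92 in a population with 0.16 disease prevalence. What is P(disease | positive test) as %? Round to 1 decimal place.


PPV = (sens * prev) / (sens * prev + (1-spec) * (1-prev))
Numerator = 0.88 * 0.16 = 0.1408
P(positive and no disease) = (1 - spec) * (1 - prev) = (1 - 0.92) * (1 - 0.16) = 0.0672
Denominator = 0.1408 + 0.0672 = 0.208
PPV = 0.1408 / 0.208 = 0.676923
As percentage = 67.7


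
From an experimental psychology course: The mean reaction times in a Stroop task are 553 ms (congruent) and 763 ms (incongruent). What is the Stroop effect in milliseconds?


Stroop effect = RT(incongruent) - RT(congruent)
= 763 - 553
= 210 ms


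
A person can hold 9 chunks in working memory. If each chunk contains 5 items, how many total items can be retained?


Total items = chunks * items_per_chunk
= 9 * 5
= 45


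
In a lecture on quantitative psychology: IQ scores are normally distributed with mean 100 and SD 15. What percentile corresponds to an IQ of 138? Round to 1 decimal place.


z = (IQ - mean) / SD
z = (138 - 100) / 15 = 2.5333
Percentile = Phi(2.5333) * 100
Phi(2.5333) = 0.99435
= 99.4


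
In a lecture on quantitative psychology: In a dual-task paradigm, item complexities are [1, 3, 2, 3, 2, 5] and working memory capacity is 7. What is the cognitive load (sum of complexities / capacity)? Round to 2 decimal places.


Total complexity = 1 + 3 + 2 + 3 + 2 + 5 = 16
Load = total / capacity = 16 / 7
= 2.29


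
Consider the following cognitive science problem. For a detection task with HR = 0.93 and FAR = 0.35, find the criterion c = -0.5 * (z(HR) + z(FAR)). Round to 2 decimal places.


c = -0.5 * (z(HR) + z(FAR))
z(0.93) = 1.4758
z(0.35) = -0.3853
c = -0.5 * (1.4758 + -0.3853)
= -0.5 * 1.0905
= -0.55


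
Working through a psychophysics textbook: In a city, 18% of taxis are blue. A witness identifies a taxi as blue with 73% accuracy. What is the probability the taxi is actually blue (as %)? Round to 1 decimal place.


P(blue | says blue) = P(says blue | blue)*P(blue) / [P(says blue | blue)*P(blue) + P(says blue | not blue)*P(not blue)]
Numerator = 0.73 * 0.18 = 0.1314
False identification = 0.27 * 0.82 = 0.2214
P = 0.1314 / (0.1314 + 0.2214)
= 0.1314 / 0.3528
As percentage = 37.2


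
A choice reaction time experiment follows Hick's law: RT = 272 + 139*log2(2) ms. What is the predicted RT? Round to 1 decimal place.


RT = 272 + 139 * log2(2)
log2(2) = 1.0
RT = 272 + 139 * 1.0
= 272 + 139.0
= 411.0 ms


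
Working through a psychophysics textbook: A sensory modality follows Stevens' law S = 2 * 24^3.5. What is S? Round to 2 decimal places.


S = 2 * 24^3.5
24^3.5 = 67723.4924
S = 2 * 67723.4924
= 135446.98


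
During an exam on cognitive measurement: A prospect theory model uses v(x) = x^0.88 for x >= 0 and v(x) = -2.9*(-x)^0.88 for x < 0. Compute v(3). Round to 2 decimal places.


Since x = 3 >= 0, use v(x) = x^0.88
3^0.88 = 2.6295
v(3) = 2.63


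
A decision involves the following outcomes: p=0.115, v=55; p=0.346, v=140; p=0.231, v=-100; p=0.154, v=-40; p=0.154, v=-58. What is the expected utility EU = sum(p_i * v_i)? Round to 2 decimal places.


EU = sum(p_i * v_i)
0.115 * 55 = 6.325
0.346 * 140 = 48.44
0.231 * -100 = -23.1
0.154 * -40 = -6.16
0.154 * -58 = -8.932
EU = 6.325 + 48.44 + -23.1 + -6.16 + -8.932
= 16.57


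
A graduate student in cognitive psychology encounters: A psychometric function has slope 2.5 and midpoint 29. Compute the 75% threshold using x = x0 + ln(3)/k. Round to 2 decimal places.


At P = 0.75: 0.75 = 1/(1 + e^(-k*(x-x0)))
Solving: e^(-k*(x-x0)) = 1/3
x = x0 + ln(3)/k
ln(3) = 1.0986
x = 29 + 1.0986/2.5
= 29 + 0.4394
= 29.44


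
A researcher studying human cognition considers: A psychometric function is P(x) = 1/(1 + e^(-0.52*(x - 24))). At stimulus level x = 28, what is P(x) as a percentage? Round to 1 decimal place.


P(x) = 1/(1 + e^(-0.52*(28 - 24)))
Exponent = -0.52 * 4 = -2.08
e^(-2.08) = 0.12493
P = 1/(1 + 0.12493) = 0.888944
Percentage = 88.9


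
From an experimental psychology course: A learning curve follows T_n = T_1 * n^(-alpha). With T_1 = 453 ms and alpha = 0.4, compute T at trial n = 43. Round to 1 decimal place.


T_n = 453 * 43^(-0.4)
43^(-0.4) = 0.222133
T_n = 453 * 0.222133
= 100.6 ms


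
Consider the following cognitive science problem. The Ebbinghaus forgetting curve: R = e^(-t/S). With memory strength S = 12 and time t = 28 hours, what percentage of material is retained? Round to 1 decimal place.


R = e^(-t/S)
-t/S = -28/12 = -2.333333
R = e^(-2.333333) = 0.096972
Percentage = 0.096972 * 100
= 9.7


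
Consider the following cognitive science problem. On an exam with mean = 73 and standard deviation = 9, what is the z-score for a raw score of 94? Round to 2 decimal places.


z = (X - mu) / sigma
= (94 - 73) / 9
= 21 / 9
= 2.33


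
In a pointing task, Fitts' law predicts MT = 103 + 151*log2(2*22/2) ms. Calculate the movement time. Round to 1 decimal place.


MT = 103 + 151 * log2(2*22/2)
2D/W = 22.0
log2(22.0) = 4.4594
MT = 103 + 151 * 4.4594
= 776.4 ms


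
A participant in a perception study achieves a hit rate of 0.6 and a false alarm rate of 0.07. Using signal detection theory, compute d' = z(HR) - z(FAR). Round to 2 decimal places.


d' = z(HR) - z(FAR)
z(0.6) = 0.2533
z(0.07) = -1.4758
d' = 0.2533 - -1.4758
= 1.73


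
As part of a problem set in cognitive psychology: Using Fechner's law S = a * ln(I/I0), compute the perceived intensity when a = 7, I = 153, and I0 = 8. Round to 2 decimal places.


S = 7 * ln(153/8)
I/I0 = 19.125
ln(19.125) = 2.951
S = 7 * 2.951
= 20.66


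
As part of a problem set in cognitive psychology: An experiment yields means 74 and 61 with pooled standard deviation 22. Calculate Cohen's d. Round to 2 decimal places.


Cohen's d = (M1 - M2) / S_pooled
= (74 - 61) / 22
= 13 / 22
= 0.59


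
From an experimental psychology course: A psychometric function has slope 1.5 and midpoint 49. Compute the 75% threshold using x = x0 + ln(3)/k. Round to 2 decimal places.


At P = 0.75: 0.75 = 1/(1 + e^(-k*(x-x0)))
Solving: e^(-k*(x-x0)) = 1/3
x = x0 + ln(3)/k
ln(3) = 1.0986
x = 49 + 1.0986/1.5
= 49 + 0.7324
= 49.73


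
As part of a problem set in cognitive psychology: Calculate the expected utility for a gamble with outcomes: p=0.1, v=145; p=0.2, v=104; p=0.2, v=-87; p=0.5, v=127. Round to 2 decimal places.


EU = sum(p_i * v_i)
0.1 * 145 = 14.5
0.2 * 104 = 20.8
0.2 * -87 = -17.4
0.5 * 127 = 63.5
EU = 14.5 + 20.8 + -17.4 + 63.5
= 81.40


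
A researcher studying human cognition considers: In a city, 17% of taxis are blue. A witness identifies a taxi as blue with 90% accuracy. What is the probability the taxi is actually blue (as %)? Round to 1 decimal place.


P(blue | says blue) = P(says blue | blue)*P(blue) / [P(says blue | blue)*P(blue) + P(says blue | not blue)*P(not blue)]
Numerator = 0.9 * 0.17 = 0.153
False identification = 0.1 * 0.83 = 0.083
P = 0.153 / (0.153 + 0.083)
= 0.153 / 0.236
As percentage = 64.8


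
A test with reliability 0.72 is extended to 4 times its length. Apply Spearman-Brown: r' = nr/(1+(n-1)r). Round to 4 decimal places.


r_new = n*r / (1 + (n-1)*r)
Numerator = 4 * 0.72 = 2.88
Denominator = 1 + 3 * 0.72 = 3.16
r_new = 2.88 / 3.16
= 0.9114


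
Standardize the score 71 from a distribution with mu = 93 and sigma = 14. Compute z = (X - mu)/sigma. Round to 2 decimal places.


z = (X - mu) / sigma
= (71 - 93) / 14
= -22 / 14
= -1.57


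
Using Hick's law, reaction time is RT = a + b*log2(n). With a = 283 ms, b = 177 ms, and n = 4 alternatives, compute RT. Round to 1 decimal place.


RT = 283 + 177 * log2(4)
log2(4) = 2.0
RT = 283 + 177 * 2.0
= 283 + 354.0
= 637.0 ms


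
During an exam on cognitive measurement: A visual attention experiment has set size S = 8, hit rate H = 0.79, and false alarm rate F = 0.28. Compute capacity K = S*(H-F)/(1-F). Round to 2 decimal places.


K = S * (H - F) / (1 - F)
H - F = 0.51
1 - F = 0.72
K = 8 * 0.51 / 0.72
= 5.67


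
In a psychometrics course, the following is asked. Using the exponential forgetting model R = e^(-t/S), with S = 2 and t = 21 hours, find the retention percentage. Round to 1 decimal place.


R = e^(-t/S)
-t/S = -21/2 = -10.5
R = e^(-10.5) = 2.8e-05
Percentage = 2.8e-05 * 100
= 0.0


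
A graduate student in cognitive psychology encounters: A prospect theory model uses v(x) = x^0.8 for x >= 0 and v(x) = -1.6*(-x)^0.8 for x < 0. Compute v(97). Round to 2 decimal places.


Since x = 97 >= 0, use v(x) = x^0.8
97^0.8 = 38.8524
v(97) = 38.85


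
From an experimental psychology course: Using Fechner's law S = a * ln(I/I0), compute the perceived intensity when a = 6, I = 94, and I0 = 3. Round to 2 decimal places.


S = 6 * ln(94/3)
I/I0 = 31.333333
ln(31.333333) = 3.4447
S = 6 * 3.4447
= 20.67


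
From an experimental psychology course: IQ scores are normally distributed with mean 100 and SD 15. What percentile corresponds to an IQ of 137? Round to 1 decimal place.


z = (IQ - mean) / SD
z = (137 - 100) / 15 = 2.4667
Percentile = Phi(2.4667) * 100
Phi(2.4667) = 0.993182
= 99.3


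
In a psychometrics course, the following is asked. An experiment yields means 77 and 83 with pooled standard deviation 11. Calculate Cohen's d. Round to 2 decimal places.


Cohen's d = (M1 - M2) / S_pooled
= (77 - 83) / 11
= -6 / 11
= -0.55


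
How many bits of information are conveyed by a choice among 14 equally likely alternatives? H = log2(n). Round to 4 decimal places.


H = log2(n)
H = log2(14)
= 3.8074


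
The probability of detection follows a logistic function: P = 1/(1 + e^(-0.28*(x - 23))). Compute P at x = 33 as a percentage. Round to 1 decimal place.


P(x) = 1/(1 + e^(-0.28*(33 - 23)))
Exponent = -0.28 * 10 = -2.8
e^(-2.8) = 0.06081
P = 1/(1 + 0.06081) = 0.942676
Percentage = 94.3


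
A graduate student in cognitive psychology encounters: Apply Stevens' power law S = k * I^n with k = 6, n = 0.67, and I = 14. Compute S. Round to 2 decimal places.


S = 6 * 14^0.67
14^0.67 = 5.8601
S = 6 * 5.8601
= 35.16


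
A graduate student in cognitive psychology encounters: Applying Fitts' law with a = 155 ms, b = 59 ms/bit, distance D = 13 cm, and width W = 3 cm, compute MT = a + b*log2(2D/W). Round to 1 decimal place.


MT = 155 + 59 * log2(2*13/3)
2D/W = 8.666667
log2(8.666667) = 3.1155
MT = 155 + 59 * 3.1155
= 338.8 ms


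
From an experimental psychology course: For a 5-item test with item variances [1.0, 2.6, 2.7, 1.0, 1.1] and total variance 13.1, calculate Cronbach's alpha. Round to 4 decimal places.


alpha = (k/(k-1)) * (1 - sum(s_i^2)/s_total^2)
sum(item variances) = 8.4
k/(k-1) = 5/4 = 1.25
1 - 8.4/13.1 = 1 - 0.641221 = 0.358779
alpha = 1.25 * 0.358779
= 0.4485


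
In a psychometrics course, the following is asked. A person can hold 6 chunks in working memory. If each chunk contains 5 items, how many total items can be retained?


Total items = chunks * items_per_chunk
= 6 * 5
= 30


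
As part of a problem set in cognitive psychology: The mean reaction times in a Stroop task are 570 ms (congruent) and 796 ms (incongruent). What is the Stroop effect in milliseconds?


Stroop effect = RT(incongruent) - RT(congruent)
= 796 - 570
= 226 ms


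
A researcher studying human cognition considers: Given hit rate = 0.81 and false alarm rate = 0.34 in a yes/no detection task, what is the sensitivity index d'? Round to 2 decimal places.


d' = z(HR) - z(FAR)
z(0.81) = 0.8779
z(0.34) = -0.4125
d' = 0.8779 - -0.4125
= 1.29


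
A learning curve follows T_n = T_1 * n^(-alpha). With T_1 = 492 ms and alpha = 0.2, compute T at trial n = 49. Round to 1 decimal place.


T_n = 492 * 49^(-0.2)
49^(-0.2) = 0.459157
T_n = 492 * 0.459157
= 225.9 ms


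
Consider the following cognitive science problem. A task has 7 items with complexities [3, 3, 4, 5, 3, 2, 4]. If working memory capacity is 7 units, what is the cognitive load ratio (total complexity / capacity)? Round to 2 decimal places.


Total complexity = 3 + 3 + 4 + 5 + 3 + 2 + 4 = 24
Load = total / capacity = 24 / 7
= 3.43


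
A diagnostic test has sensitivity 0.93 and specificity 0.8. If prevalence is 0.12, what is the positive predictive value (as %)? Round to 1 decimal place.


PPV = (sens * prev) / (sens * prev + (1-spec) * (1-prev))
Numerator = 0.93 * 0.12 = 0.1116
P(positive and no disease) = (1 - spec) * (1 - prev) = (1 - 0.8) * (1 - 0.12) = 0.176
Denominator = 0.1116 + 0.176 = 0.2876
PPV = 0.1116 / 0.2876 = 0.388039
As percentage = 38.8


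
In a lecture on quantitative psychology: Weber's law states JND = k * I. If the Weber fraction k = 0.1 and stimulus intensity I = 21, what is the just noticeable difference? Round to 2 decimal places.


JND = k * I
JND = 0.1 * 21
= 2.10


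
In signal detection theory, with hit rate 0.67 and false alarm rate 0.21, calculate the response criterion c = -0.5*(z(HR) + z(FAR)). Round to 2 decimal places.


c = -0.5 * (z(HR) + z(FAR))
z(0.67) = 0.4399
z(0.21) = -0.8064
c = -0.5 * (0.4399 + -0.8064)
= -0.5 * -0.3665
= 0.18


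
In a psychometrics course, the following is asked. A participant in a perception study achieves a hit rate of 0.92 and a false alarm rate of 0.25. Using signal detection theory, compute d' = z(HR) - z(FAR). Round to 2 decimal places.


d' = z(HR) - z(FAR)
z(0.92) = 1.4051
z(0.25) = -0.6745
d' = 1.4051 - -0.6745
= 2.08


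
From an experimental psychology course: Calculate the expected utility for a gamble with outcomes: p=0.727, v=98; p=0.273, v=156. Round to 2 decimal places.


EU = sum(p_i * v_i)
0.727 * 98 = 71.246
0.273 * 156 = 42.588
EU = 71.246 + 42.588
= 113.83


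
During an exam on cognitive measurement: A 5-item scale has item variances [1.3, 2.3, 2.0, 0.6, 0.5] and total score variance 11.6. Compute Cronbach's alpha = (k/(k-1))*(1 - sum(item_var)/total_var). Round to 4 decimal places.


alpha = (k/(k-1)) * (1 - sum(s_i^2)/s_total^2)
sum(item variances) = 6.7
k/(k-1) = 5/4 = 1.25
1 - 6.7/11.6 = 1 - 0.577586 = 0.422414
alpha = 1.25 * 0.422414
= 0.5280


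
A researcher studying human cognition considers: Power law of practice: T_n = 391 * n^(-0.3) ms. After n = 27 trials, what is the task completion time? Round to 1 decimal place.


T_n = 391 * 27^(-0.3)
27^(-0.3) = 0.372041
T_n = 391 * 0.372041
= 145.5 ms


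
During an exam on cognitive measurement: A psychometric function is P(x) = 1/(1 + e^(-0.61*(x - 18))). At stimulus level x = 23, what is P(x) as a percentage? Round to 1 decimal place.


P(x) = 1/(1 + e^(-0.61*(23 - 18)))
Exponent = -0.61 * 5 = -3.05
e^(-3.05) = 0.047359
P = 1/(1 + 0.047359) = 0.954782
Percentage = 95.5


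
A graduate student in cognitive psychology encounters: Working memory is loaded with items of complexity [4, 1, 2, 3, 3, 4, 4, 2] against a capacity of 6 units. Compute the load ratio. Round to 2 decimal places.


Total complexity = 4 + 1 + 2 + 3 + 3 + 4 + 4 + 2 = 23
Load = total / capacity = 23 / 6
= 3.83


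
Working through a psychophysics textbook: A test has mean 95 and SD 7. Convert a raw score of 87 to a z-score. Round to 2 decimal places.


z = (X - mu) / sigma
= (87 - 95) / 7
= -8 / 7
= -1.14


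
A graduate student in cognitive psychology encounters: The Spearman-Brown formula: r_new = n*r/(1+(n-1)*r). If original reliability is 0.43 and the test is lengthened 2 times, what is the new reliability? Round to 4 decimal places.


r_new = n*r / (1 + (n-1)*r)
Numerator = 2 * 0.43 = 0.86
Denominator = 1 + 1 * 0.43 = 1.43
r_new = 0.86 / 1.43
= 0.6014


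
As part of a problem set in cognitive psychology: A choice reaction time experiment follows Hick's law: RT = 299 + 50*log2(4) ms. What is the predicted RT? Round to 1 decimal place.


RT = 299 + 50 * log2(4)
log2(4) = 2.0
RT = 299 + 50 * 2.0
= 299 + 100.0
= 399.0 ms


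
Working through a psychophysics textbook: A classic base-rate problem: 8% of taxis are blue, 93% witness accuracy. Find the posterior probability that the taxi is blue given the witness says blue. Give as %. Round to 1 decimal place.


P(blue | says blue) = P(says blue | blue)*P(blue) / [P(says blue | blue)*P(blue) + P(says blue | not blue)*P(not blue)]
Numerator = 0.93 * 0.08 = 0.0744
False identification = 0.07 * 0.92 = 0.0644
P = 0.0744 / (0.0744 + 0.0644)
= 0.0744 / 0.1388
As percentage = 53.6


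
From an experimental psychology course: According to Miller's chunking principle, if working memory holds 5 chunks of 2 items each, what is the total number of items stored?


Total items = chunks * items_per_chunk
= 5 * 2
= 10


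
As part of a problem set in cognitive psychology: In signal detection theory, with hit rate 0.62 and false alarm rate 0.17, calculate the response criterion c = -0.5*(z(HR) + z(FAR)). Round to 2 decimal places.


c = -0.5 * (z(HR) + z(FAR))
z(0.62) = 0.3055
z(0.17) = -0.9542
c = -0.5 * (0.3055 + -0.9542)
= -0.5 * -0.6487
= 0.32


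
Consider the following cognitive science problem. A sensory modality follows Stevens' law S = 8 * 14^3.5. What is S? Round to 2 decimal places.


S = 8 * 14^3.5
14^3.5 = 10267.1079
S = 8 * 10267.1079
= 82136.86


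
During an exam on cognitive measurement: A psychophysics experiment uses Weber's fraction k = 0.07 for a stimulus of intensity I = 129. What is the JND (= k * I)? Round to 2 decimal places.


JND = k * I
JND = 0.07 * 129
= 9.03


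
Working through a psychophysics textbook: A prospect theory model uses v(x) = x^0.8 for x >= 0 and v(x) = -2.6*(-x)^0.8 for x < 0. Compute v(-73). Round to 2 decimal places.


Since x = -73 < 0, use v(x) = -lambda*(-x)^alpha
(-x) = 73
73^0.8 = 30.9498
v(-73) = -2.6 * 30.9498
= -80.47


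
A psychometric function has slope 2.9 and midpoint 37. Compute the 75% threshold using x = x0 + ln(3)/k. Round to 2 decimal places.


At P = 0.75: 0.75 = 1/(1 + e^(-k*(x-x0)))
Solving: e^(-k*(x-x0)) = 1/3
x = x0 + ln(3)/k
ln(3) = 1.0986
x = 37 + 1.0986/2.9
= 37 + 0.3788
= 37.38


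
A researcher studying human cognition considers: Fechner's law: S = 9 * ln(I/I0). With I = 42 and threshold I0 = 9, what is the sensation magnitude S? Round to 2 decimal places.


S = 9 * ln(42/9)
I/I0 = 4.666667
ln(4.666667) = 1.5404
S = 9 * 1.5404
= 13.86


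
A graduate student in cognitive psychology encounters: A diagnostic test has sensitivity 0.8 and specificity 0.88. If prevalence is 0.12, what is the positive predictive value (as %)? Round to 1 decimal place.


PPV = (sens * prev) / (sens * prev + (1-spec) * (1-prev))
Numerator = 0.8 * 0.12 = 0.096
P(positive and no disease) = (1 - spec) * (1 - prev) = (1 - 0.88) * (1 - 0.12) = 0.1056
Denominator = 0.096 + 0.1056 = 0.2016
PPV = 0.096 / 0.2016 = 0.47619
As percentage = 47.6


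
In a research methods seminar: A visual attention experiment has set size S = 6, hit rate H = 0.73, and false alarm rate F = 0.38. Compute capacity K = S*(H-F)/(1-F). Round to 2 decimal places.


K = S * (H - F) / (1 - F)
H - F = 0.35
1 - F = 0.62
K = 6 * 0.35 / 0.62
= 3.39


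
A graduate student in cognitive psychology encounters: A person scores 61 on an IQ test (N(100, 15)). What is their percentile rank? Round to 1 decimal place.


z = (IQ - mean) / SD
z = (61 - 100) / 15 = -2.6
Percentile = Phi(-2.6) * 100
Phi(-2.6) = 0.004661
= 0.5


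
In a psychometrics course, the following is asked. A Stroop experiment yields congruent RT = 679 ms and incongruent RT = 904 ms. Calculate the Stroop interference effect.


Stroop effect = RT(incongruent) - RT(congruent)
= 904 - 679
= 225 ms


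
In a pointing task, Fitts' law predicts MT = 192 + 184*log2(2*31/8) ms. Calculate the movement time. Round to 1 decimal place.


MT = 192 + 184 * log2(2*31/8)
2D/W = 7.75
log2(7.75) = 2.9542
MT = 192 + 184 * 2.9542
= 735.6 ms


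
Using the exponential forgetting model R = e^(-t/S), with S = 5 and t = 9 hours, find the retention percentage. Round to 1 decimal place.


R = e^(-t/S)
-t/S = -9/5 = -1.8
R = e^(-1.8) = 0.165299
Percentage = 0.165299 * 100
= 16.5


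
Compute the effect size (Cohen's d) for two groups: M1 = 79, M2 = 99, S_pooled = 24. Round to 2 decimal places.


Cohen's d = (M1 - M2) / S_pooled
= (79 - 99) / 24
= -20 / 24
= -0.83


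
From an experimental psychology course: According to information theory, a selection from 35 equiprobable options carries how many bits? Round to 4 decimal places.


H = log2(n)
H = log2(35)
= 5.1293


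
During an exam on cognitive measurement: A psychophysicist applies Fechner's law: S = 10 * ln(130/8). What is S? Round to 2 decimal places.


S = 10 * ln(130/8)
I/I0 = 16.25
ln(16.25) = 2.7881
S = 10 * 2.7881
= 27.88


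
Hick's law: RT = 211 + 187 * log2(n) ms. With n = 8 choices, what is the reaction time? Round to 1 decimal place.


RT = 211 + 187 * log2(8)
log2(8) = 3.0
RT = 211 + 187 * 3.0
= 211 + 561.0
= 772.0 ms


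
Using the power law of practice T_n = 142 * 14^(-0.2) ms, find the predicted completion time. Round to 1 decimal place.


T_n = 142 * 14^(-0.2)
14^(-0.2) = 0.589895
T_n = 142 * 0.589895
= 83.8 ms


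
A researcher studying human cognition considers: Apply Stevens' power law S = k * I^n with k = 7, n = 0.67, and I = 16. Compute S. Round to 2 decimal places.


S = 7 * 16^0.67
16^0.67 = 6.4086
S = 7 * 6.4086
= 44.86


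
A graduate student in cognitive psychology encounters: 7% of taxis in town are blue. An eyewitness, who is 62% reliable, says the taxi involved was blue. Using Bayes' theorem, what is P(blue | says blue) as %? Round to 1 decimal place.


P(blue | says blue) = P(says blue | blue)*P(blue) / [P(says blue | blue)*P(blue) + P(says blue | not blue)*P(not blue)]
Numerator = 0.62 * 0.07 = 0.0434
False identification = 0.38 * 0.93 = 0.3534
P = 0.0434 / (0.0434 + 0.3534)
= 0.0434 / 0.3968
As percentage = 10.9


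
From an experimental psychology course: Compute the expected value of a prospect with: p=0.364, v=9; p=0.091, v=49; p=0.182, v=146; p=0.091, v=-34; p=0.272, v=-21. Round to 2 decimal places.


EU = sum(p_i * v_i)
0.364 * 9 = 3.276
0.091 * 49 = 4.459
0.182 * 146 = 26.572
0.091 * -34 = -3.094
0.272 * -21 = -5.712
EU = 3.276 + 4.459 + 26.572 + -3.094 + -5.712
= 25.50


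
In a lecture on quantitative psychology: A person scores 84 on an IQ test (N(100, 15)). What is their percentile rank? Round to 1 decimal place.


z = (IQ - mean) / SD
z = (84 - 100) / 15 = -1.0667
Percentile = Phi(-1.0667) * 100
Phi(-1.0667) = 0.143054
= 14.3


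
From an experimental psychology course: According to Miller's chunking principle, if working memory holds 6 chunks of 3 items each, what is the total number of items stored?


Total items = chunks * items_per_chunk
= 6 * 3
= 18


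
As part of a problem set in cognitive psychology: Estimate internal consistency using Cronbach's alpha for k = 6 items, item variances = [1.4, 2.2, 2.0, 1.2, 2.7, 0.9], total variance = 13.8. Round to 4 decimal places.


alpha = (k/(k-1)) * (1 - sum(s_i^2)/s_total^2)
sum(item variances) = 10.4
k/(k-1) = 6/5 = 1.2
1 - 10.4/13.8 = 1 - 0.753623 = 0.246377
alpha = 1.2 * 0.246377
= 0.2957


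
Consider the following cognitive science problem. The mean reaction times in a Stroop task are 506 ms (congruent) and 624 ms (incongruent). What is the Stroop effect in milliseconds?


Stroop effect = RT(incongruent) - RT(congruent)
= 624 - 506
= 118 ms


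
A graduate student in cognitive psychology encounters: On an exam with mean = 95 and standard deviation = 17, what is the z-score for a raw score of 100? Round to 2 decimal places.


z = (X - mu) / sigma
= (100 - 95) / 17
= 5 / 17
= 0.29


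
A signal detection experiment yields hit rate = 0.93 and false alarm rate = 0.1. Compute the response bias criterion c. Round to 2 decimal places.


c = -0.5 * (z(HR) + z(FAR))
z(0.93) = 1.4758
z(0.1) = -1.2816
c = -0.5 * (1.4758 + -1.2816)
= -0.5 * 0.1942
= -0.10
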